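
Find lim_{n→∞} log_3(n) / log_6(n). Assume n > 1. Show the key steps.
lim = ln(6) / ln(3) = log_3(6)

Change of base: log_3(n) = ln n / ln 3 and log_6(n) = ln n / ln 6. The ratio is (ln n / ln 3) · (ln 6 / ln n) = ln 6 / ln 3, a constant independent of n. So the limit is ln 6 / ln 3 = log_3(6).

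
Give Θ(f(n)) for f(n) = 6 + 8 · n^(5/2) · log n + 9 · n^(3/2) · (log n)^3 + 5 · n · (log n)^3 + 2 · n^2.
f(n) ∈ Θ(n^(5/2) · log n)

Compare the terms by growth order. For large n, n^a · (log n)^b dominates n^a' · (log n)^b' iff a > a', or (a = a' and b > b'). Ranking the 5 terms shows the dominant one is 8 · n^(5/2) · log n. Hence f(n) ∈ Θ(n^(5/2) · log n).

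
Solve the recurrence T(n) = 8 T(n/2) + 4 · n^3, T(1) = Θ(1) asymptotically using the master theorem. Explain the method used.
T(n) = Θ(n^3 log n)

log_2 8 = 3, and f(n) = 4 · n^3 = Θ(n^(log_2 8)). This is Case 2 of the master theorem: T(n) = Θ(f(n) · log n) = Θ(n^3 log n).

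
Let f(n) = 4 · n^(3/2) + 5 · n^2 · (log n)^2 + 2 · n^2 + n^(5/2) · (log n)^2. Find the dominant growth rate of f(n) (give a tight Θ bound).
f(n) ∈ Θ(n^(5/2) · (log n)^2)

Compare the terms by growth order. For large n, n^a · (log n)^b dominates n^a' · (log n)^b' iff a > a', or (a = a' and b > b'). Ranking the 4 terms shows the dominant one is n^(5/2) · (log n)^2. Hence f(n) ∈ Θ(n^(5/2) · (log n)^2).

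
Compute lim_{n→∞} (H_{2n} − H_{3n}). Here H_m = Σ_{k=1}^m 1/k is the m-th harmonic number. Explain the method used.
lim = ln(2/3)

Euler-Maclaurin gives H_m = ln m + γ + 1/(2m) + O(1/m^2). The γ and O(1/m) terms cancel in the difference:
  H_{2n} − H_{3n} = ln(2n) − ln(3n) + O(1/n) = ln(2/3) + O(1/n).
Hence the limit is ln(2/3).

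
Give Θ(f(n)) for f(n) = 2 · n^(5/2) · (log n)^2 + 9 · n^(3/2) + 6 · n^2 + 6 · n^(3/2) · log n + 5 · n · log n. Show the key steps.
f(n) ∈ Θ(n^(5/2) · (log n)^2)

Compare the terms by growth order. For large n, n^a · (log n)^b dominates n^a' · (log n)^b' iff a > a', or (a = a' and b > b'). Ranking the 5 terms shows the dominant one is 2 · n^(5/2) · (log n)^2. Hence f(n) ∈ Θ(n^(5/2) · (log n)^2).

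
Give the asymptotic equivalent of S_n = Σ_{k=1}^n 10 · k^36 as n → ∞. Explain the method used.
S_n ~ 10 · n^37 / 37

By integral comparison (Euler-Maclaurin), Σ_{k=1}^n 10 · k^36 = 10 · ∫_0^n x^36 dx + O(n^36) = 10 · n^37/37 + O(n^36). (Equivalently, Faulhaber's formula gives the same leading term.)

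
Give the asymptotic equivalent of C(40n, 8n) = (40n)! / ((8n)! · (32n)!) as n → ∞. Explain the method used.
C(40n, 8n) ~ (3125/256)^(8n) · sqrt(5/(8π·8n))

Write N = 8n. Apply Stirling to each factorial:
  (5N)! ~ sqrt(2π·5N) · (5N/e)^(5N),
  N! ~ sqrt(2π N) · (N/e)^N,
  (4N)! ~ sqrt(2π·4N) · (4N/e)^(4N).
The exponential factors combine to (5N)^(5N) / (N^N · (4N)^(4N)) = 5^(5N)/4^(4N) = (5^5/4^4)^N = (3125/256)^N.
The square-root prefactors combine to sqrt(2π·5N) / (sqrt(2π N)·sqrt(2π·4N)) = sqrt(5 / (2π·4·N)) = sqrt(5/(8π·8n)).
Substituting N = 8n: C(40n, 8n) ~ (3125/256)^(8n) · sqrt(5/(8π·8n)).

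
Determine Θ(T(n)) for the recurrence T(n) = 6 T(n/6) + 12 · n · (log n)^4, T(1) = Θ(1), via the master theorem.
T(n) = Θ(n · (log n)^5)

Here log_6 6 = 1 and f(n) = 12 · n · (log n)^4 = Θ(n^(log_6 6) · (log n)^4). This is the extended Case 2 of the master theorem (f matches the critical exponent up to log factors), giving T(n) = Θ(n^(log_6 6) · (log n)^(4+1)) = Θ(n · (log n)^5).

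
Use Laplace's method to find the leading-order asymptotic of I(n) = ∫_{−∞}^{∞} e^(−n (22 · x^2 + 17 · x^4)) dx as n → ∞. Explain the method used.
I(n) ~ sqrt(π/(22n))

φ(x) = 22 · x^2 + 17 · x^4 has its unique global minimum at x* = 0 (since φ'(x) = 44x + 68x^3 = 0 only at x = 0 for real x with both coefficients positive, and φ → ∞ as |x| → ∞). At x* = 0, φ(0) = 0 and φ''(0) = 44. Laplace's method then gives
  I(n) ~ sqrt(2π / (n · φ''(0))) · e^(−n φ(0)) = sqrt(2π / (44n)) = sqrt(π/(22n)).
The 17 · x^4 term contributes only at subleading order (an O(1/n) relative correction).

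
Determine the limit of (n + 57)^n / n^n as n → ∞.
lim = e^57

Rewrite as (1 + 57/n)^(n). By the standard limit (1 + x/n)^n → e^x, we have (1 + 57/n)^n → e^57, and raising to the 1st power gives e^57.
More precisely, ln[(1 + 57/n)^(n)] = n · ln(1 + 57/n) = n · (57/n + O(1/n^2)) = 57 + O(1/n) → 57.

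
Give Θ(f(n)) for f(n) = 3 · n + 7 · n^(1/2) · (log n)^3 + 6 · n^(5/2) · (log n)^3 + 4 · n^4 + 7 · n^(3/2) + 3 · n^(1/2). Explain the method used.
f(n) ∈ Θ(n^4)

Compare the terms by growth order. For large n, n^a · (log n)^b dominates n^a' · (log n)^b' iff a > a', or (a = a' and b > b'). Ranking the 6 terms shows the dominant one is 4 · n^4. Hence f(n) ∈ Θ(n^4).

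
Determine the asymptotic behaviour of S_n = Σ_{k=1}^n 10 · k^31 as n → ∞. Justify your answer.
S_n ~ 5 · n^32 / 16

By integral comparison (Euler-Maclaurin), Σ_{k=1}^n 10 · k^31 = 10 · ∫_0^n x^31 dx + O(n^31) = 10 · n^32/32 = 5 · n^32 / 16 + O(n^31). (Equivalently, Faulhaber's formula gives the same leading term.)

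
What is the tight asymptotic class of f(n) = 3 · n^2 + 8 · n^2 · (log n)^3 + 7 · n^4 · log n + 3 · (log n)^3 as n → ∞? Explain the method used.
f(n) ∈ Θ(n^4 · log n)

Compare the terms by growth order. For large n, n^a · (log n)^b dominates n^a' · (log n)^b' iff a > a', or (a = a' and b > b'). Ranking the 4 terms shows the dominant one is 7 · n^4 · log n. Hence f(n) ∈ Θ(n^4 · log n).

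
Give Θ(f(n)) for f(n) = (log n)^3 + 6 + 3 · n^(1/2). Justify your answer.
f(n) ∈ Θ(n^(1/2))

Compare the terms by growth order. For large n, n^a · (log n)^b dominates n^a' · (log n)^b' iff a > a', or (a = a' and b > b'). Ranking the 3 terms shows the dominant one is 3 · n^(1/2). Hence f(n) ∈ Θ(n^(1/2)).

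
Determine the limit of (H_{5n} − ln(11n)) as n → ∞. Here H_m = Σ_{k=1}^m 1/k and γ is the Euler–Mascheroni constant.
lim = ln(5/11) + γ

By Euler-Maclaurin, H_m = ln m + γ + O(1/m). So
  H_{5n} − ln(11n) = ln(5n) + γ − ln(11n) + O(1/n)
                       = ln(5/11) + γ + O(1/n).
Hence the limit is ln(5/11) + γ.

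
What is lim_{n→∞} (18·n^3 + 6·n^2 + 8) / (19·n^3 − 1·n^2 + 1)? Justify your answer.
lim = 18/19

For large n the leading n^3 terms dominate both numerator and denominator. Dividing top and bottom by n^3, every other term tends to 0, leaving 18/19.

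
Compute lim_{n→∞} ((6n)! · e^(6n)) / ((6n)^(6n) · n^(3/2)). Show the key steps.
lim = 0

Stirling: (6n)! ~ sqrt(2π·6n) · (6n/e)^(6n). Hence
  (6n)! · e^(6n) / (6n)^(6n) ~ sqrt(2π·6n).
Dividing by n^(3/2): sqrt(2π·6n) / n^(3/2) = sqrt(2π·6) · n^((1−3)/2), so the expression behaves like sqrt(2π·6) · n^((1−3)/2) → 0.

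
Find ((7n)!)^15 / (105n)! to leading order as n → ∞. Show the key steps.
((7n)!)^15/(105n)! ~ ((2π·7n)^(14/2) / sqrt(15)) · 15^(−15·7n)  →  0

Write N = 7n. Stirling: N! ~ sqrt(2π N)(N/e)^N and (15N)! ~ sqrt(2π·15N)·(15N/e)^(15N).
  (N!)^15/(15N)! ~ (2π N)^(15/2) (N/e)^(15N) / [sqrt(2π·15N) (15N/e)^(15N)]
     = (2π N)^(15/2) / sqrt(2π·15N) · (N/(15N))^(15N)
     = (2π N)^((15−1)/2) / sqrt(15) · 15^(−15N).
Since 15^15 > 1, the factor 15^(−15N) decays exponentially, so the ratio → 0. Substituting N = 7n gives the stated form.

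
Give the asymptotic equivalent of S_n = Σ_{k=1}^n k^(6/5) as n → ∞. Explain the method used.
S_n ~ (5/11) · n^(11/5)

Integral comparison: Σ_{k=1}^n k^(6/5) = ∫_0^n x^(6/5) dx + O(n^(6/5)). The integral is n^(1 + 6/5) / (1 + 6/5) = n^((6+5)/5) / ((6+5)/5) = (5/11) · n^(11/5).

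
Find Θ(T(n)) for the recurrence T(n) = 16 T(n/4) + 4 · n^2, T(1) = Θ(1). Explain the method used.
T(n) = Θ(n^2 log n)

log_4 16 = 2, and f(n) = 4 · n^2 = Θ(n^(log_4 16)). This is Case 2 of the master theorem: T(n) = Θ(f(n) · log n) = Θ(n^2 log n).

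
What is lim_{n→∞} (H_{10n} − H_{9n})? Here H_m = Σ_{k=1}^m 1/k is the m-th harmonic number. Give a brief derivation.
lim = ln(10/9)

Euler-Maclaurin gives H_m = ln m + γ + 1/(2m) + O(1/m^2). The γ and O(1/m) terms cancel in the difference:
  H_{10n} − H_{9n} = ln(10n) − ln(9n) + O(1/n) = ln(10/9) + O(1/n).
Hence the limit is ln(10/9).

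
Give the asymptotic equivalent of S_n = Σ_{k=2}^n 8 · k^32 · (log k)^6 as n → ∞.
S_n ~ 8 · n^33 · (log n)^6 / 33

By integral comparison, S_n = ∫_1^n 8 · x^32 · (log x)^6 dx + O(n^32 · (log n)^6). For the integral, the leading term of ∫_1^n x^32 (log x)^6 dx is n^33/33 · (log n)^6 (by repeated integration by parts; each step lowers the log-exponent and produces a relatively O(1/log n) correction). Hence S_n ~ 8 · n^33 · (log n)^6 / 33.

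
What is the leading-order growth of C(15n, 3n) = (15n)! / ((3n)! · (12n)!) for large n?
C(15n, 3n) ~ (3125/256)^(3n) · sqrt(5/(8π·3n))

Write N = 3n. Apply Stirling to each factorial:
  (5N)! ~ sqrt(2π·5N) · (5N/e)^(5N),
  N! ~ sqrt(2π N) · (N/e)^N,
  (4N)! ~ sqrt(2π·4N) · (4N/e)^(4N).
The exponential factors combine to (5N)^(5N) / (N^N · (4N)^(4N)) = 5^(5N)/4^(4N) = (5^5/4^4)^N = (3125/256)^N.
The square-root prefactors combine to sqrt(2π·5N) / (sqrt(2π N)·sqrt(2π·4N)) = sqrt(5 / (2π·4·N)) = sqrt(5/(8π·3n)).
Substituting N = 3n: C(15n, 3n) ~ (3125/256)^(3n) · sqrt(5/(8π·3n)).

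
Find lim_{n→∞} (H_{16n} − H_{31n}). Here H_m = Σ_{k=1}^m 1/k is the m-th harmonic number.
lim = ln(16/31)

Euler-Maclaurin gives H_m = ln m + γ + 1/(2m) + O(1/m^2). The γ and O(1/m) terms cancel in the difference:
  H_{16n} − H_{31n} = ln(16n) − ln(31n) + O(1/n) = ln(16/31) + O(1/n).
Hence the limit is ln(16/31).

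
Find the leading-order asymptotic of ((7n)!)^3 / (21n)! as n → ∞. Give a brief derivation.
((7n)!)^3/(21n)! ~ ((2π·7n)^(2/2) / sqrt(3)) · 3^(−3·7n)  →  0

Write N = 7n. Stirling: N! ~ sqrt(2π N)(N/e)^N and (3N)! ~ sqrt(2π·3N)·(3N/e)^(3N).
  (N!)^3/(3N)! ~ (2π N)^(3/2) (N/e)^(3N) / [sqrt(2π·3N) (3N/e)^(3N)]
     = (2π N)^(3/2) / sqrt(2π·3N) · (N/(3N))^(3N)
     = (2π N)^((3−1)/2) / sqrt(3) · 3^(−3N).
Since 3^3 > 1, the factor 3^(−3N) decays exponentially, so the ratio → 0. Substituting N = 7n gives the stated form.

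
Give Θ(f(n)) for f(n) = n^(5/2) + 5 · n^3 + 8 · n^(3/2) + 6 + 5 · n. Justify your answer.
f(n) ∈ Θ(n^3)

Compare the terms by growth order. For large n, n^a · (log n)^b dominates n^a' · (log n)^b' iff a > a', or (a = a' and b > b'). Ranking the 5 terms shows the dominant one is 5 · n^3. Hence f(n) ∈ Θ(n^3).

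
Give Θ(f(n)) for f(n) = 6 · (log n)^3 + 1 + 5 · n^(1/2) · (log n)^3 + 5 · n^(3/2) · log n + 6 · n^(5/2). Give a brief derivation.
f(n) ∈ Θ(n^(5/2))

Compare the terms by growth order. For large n, n^a · (log n)^b dominates n^a' · (log n)^b' iff a > a', or (a = a' and b > b'). Ranking the 5 terms shows the dominant one is 6 · n^(5/2). Hence f(n) ∈ Θ(n^(5/2)).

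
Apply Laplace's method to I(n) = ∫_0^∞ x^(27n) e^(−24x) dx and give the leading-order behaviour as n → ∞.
I(n) ~ (sqrt(2π·27n) / 24) · (27n/(24e))^(27n)

Write the integrand as exp(27n ln x − 24x) and set f(x) = 27n ln x − 24x. Then f'(x) = 27n/x − 24 = 0 at x* = 27n/24, and f''(x*) = −27n/x*^2 = −24^2/(27n). Laplace's method (interior maximum) gives
  I(n) ~ e^(f(x*)) · sqrt(2π / |f''(x*)|)
        = exp(27n ln(27n/24) − 27n) · sqrt(2π · 27n / 24^2)
        = (27n/24)^(27n) e^(−27n) · sqrt(2π·27n) / 24
        = (sqrt(2π·27n) / 24) · (27n/(24e))^(27n).
This matches Γ(27n+1)/24^(27n+1) with Stirling applied to Γ.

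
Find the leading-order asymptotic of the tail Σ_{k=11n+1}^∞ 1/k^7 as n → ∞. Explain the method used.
Σ_{k>11n} 1/k^7 ~ 1/(6 · (11n)^6)

Compare to the integral: ∫_{11n}^∞ x^(−7) dx = [−x^(−6)/6]_{11n}^∞ = 1/((7−1)·(11n)^6). Euler-Maclaurin then gives
  Σ_{k>11n} 1/k^7 = ∫_{11n}^∞ dx/x^7 − 1/(2·(11n)^7) + O(1/(11n)^8).
(Equivalently this is ζ(7) − Σ_{k≤11n} 1/k^7.)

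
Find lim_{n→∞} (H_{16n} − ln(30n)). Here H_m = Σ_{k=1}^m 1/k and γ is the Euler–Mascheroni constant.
lim = ln(8/15) + γ

By Euler-Maclaurin, H_m = ln m + γ + O(1/m). So
  H_{16n} − ln(30n) = ln(16n) + γ − ln(30n) + O(1/n)
                       = ln(16/30) + γ + O(1/n).
Hence the limit is ln(16/30) + γ (= ln(8/15)).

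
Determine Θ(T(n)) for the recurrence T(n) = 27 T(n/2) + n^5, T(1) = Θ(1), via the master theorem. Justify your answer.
T(n) = Θ(n^5)

log_2 27 ≈ 4.755. f(n) = n^5 dominates n^(log_2 27) since 5 > 4.755, and the regularity condition a·f(n/b) = 27·(n/2)^5 = (27/32)·n^5 ≤ c·f(n) holds with c = 27/32 ≈ 0.844 < 1. So this is Case 3: T(n) = Θ(f(n)) = Θ(n^5).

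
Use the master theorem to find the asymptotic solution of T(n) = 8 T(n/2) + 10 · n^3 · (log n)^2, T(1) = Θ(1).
T(n) = Θ(n^3 · (log n)^3)

Here log_2 8 = 3 and f(n) = 10 · n^3 · (log n)^2 = Θ(n^(log_2 8) · (log n)^2). This is the extended Case 2 of the master theorem (f matches the critical exponent up to log factors), giving T(n) = Θ(n^(log_2 8) · (log n)^(2+1)) = Θ(n^3 · (log n)^3).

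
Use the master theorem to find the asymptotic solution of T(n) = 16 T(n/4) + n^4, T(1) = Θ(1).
T(n) = Θ(n^4)

log_4 16 ≈ 2.000. f(n) = n^4 dominates n^(log_4 16) since 4 > 2.000, and the regularity condition a·f(n/b) = 16·(n/4)^4 = (16/256)·n^4 ≤ c·f(n) holds with c = 16/256 ≈ 0.0625 < 1. So this is Case 3: T(n) = Θ(f(n)) = Θ(n^4).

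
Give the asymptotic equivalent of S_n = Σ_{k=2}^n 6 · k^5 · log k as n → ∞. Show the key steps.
S_n ~ n^6 log n − n^6 / 6

By integral comparison, S_n = ∫_1^n 6 · x^5 · log x dx + O(n^5 · log n). For the integral, ∫ x^5 log x dx = n^6 log n / 6 − n^6/36 (integration by parts). Hence S_n ~ n^6 log n − n^6 / 6.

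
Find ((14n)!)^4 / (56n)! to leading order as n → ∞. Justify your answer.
((14n)!)^4/(56n)! ~ ((2π·14n)^(3/2) / 2) · 4^(−4·14n)  →  0

Write N = 14n. Stirling: N! ~ sqrt(2π N)(N/e)^N and (4N)! ~ sqrt(2π·4N)·(4N/e)^(4N).
  (N!)^4/(4N)! ~ (2π N)^(4/2) (N/e)^(4N) / [sqrt(2π·4N) (4N/e)^(4N)]
     = (2π N)^(4/2) / sqrt(2π·4N) · (N/(4N))^(4N)
     = (2π N)^((4−1)/2) / 2 · 4^(−4N).
Since 4^4 > 1, the factor 4^(−4N) decays exponentially, so the ratio → 0. Substituting N = 14n gives the stated form.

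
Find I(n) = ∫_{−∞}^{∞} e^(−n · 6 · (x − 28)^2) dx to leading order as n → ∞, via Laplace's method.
I(n) = sqrt(π/(6n))

Here φ(x) = 6 · (x − 28)^2 has its unique minimum at x* = 28 with φ(x*) = 0 and φ''(x*) = 12. Laplace's method gives
  I(n) ~ e^(−n φ(x*)) · sqrt(2π / (n · φ''(x*))) = sqrt(2π / (12n)) = sqrt(π/(6n)).
This is exact: substituting u = (x − 28)·sqrt(6n) gives I(n) = (1/sqrt(6n)) ∫_{−∞}^{∞} e^(−u^2) du = sqrt(π/(6n)).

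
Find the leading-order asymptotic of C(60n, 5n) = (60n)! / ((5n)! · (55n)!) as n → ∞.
C(60n, 5n) ~ (8916100448256/285311670611)^(5n) · sqrt(6/(11π·5n))

Write N = 5n. Apply Stirling to each factorial:
  (12N)! ~ sqrt(2π·12N) · (12N/e)^(12N),
  N! ~ sqrt(2π N) · (N/e)^N,
  (11N)! ~ sqrt(2π·11N) · (11N/e)^(11N).
The exponential factors combine to (12N)^(12N) / (N^N · (11N)^(11N)) = 12^(12N)/11^(11N) = (12^12/11^11)^N = (8916100448256/285311670611)^N.
The square-root prefactors combine to sqrt(2π·12N) / (sqrt(2π N)·sqrt(2π·11N)) = sqrt(12 / (2π·11·N)) = sqrt(6/(11π·5n)).
Substituting N = 5n: C(60n, 5n) ~ (8916100448256/285311670611)^(5n) · sqrt(6/(11π·5n)).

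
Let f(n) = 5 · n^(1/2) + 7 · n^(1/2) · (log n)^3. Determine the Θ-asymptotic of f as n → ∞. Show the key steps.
f(n) ∈ Θ(n^(1/2) · (log n)^3)

Compare the terms by growth order. For large n, n^a · (log n)^b dominates n^a' · (log n)^b' iff a > a', or (a = a' and b > b'). Ranking the 2 terms shows the dominant one is 7 · n^(1/2) · (log n)^3. Hence f(n) ∈ Θ(n^(1/2) · (log n)^3).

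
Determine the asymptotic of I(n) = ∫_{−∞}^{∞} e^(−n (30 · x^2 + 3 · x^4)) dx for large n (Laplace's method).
I(n) ~ sqrt(π/(30n))

φ(x) = 30 · x^2 + 3 · x^4 has its unique global minimum at x* = 0 (since φ'(x) = 60x + 12x^3 = 0 only at x = 0 for real x with both coefficients positive, and φ → ∞ as |x| → ∞). At x* = 0, φ(0) = 0 and φ''(0) = 60. Laplace's method then gives
  I(n) ~ sqrt(2π / (n · φ''(0))) · e^(−n φ(0)) = sqrt(2π / (60n)) = sqrt(π/(30n)).
The 3 · x^4 term contributes only at subleading order (an O(1/n) relative correction).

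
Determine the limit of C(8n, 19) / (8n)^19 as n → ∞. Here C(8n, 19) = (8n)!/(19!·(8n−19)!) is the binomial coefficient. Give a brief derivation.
lim = 1/19! = 1/121645100408832000

With N = 8n → ∞: C(N, 19) / N^19 = [N(N−1)…(N−18)] / (19! · N^19) = (1/19!) · 1 · (1 − 1/(8n)) · … · (1 − 18/(8n)). Each factor → 1 as N → ∞, so the limit is 1/19! = 1/121645100408832000.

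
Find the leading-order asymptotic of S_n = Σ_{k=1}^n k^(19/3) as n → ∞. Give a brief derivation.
S_n ~ (3/22) · n^(22/3)

Integral comparison: Σ_{k=1}^n k^(19/3) = ∫_0^n x^(19/3) dx + O(n^(19/3)). The integral is n^(1 + 19/3) / (1 + 19/3) = n^((19+3)/3) / ((19+3)/3) = (3/22) · n^(22/3).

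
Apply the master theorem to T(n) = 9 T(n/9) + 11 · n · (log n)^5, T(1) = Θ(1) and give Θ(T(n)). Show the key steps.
T(n) = Θ(n · (log n)^6)

Here log_9 9 = 1 and f(n) = 11 · n · (log n)^5 = Θ(n^(log_9 9) · (log n)^5). This is the extended Case 2 of the master theorem (f matches the critical exponent up to log factors), giving T(n) = Θ(n^(log_9 9) · (log n)^(5+1)) = Θ(n · (log n)^6).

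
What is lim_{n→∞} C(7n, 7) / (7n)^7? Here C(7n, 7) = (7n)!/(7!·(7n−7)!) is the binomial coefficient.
lim = 1/7! = 1/5040

With N = 7n → ∞: C(N, 7) / N^7 = [N(N−1)…(N−6)] / (7! · N^7) = (1/7!) · 1 · (1 − 1/(7n)) · … · (1 − 6/(7n)). Each factor → 1 as N → ∞, so the limit is 1/7! = 1/5040.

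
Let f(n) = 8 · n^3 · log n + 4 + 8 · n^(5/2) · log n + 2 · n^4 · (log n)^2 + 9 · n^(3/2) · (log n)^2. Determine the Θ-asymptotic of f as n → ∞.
f(n) ∈ Θ(n^4 · (log n)^2)

Compare the terms by growth order. For large n, n^a · (log n)^b dominates n^a' · (log n)^b' iff a > a', or (a = a' and b > b'). Ranking the 5 terms shows the dominant one is 2 · n^4 · (log n)^2. Hence f(n) ∈ Θ(n^4 · (log n)^2).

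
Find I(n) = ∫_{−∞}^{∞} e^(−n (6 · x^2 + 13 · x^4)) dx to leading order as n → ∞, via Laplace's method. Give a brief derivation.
I(n) ~ sqrt(π/(6n))

φ(x) = 6 · x^2 + 13 · x^4 has its unique global minimum at x* = 0 (since φ'(x) = 12x + 52x^3 = 0 only at x = 0 for real x with both coefficients positive, and φ → ∞ as |x| → ∞). At x* = 0, φ(0) = 0 and φ''(0) = 12. Laplace's method then gives
  I(n) ~ sqrt(2π / (n · φ''(0))) · e^(−n φ(0)) = sqrt(2π / (12n)) = sqrt(π/(6n)).
The 13 · x^4 term contributes only at subleading order (an O(1/n) relative correction).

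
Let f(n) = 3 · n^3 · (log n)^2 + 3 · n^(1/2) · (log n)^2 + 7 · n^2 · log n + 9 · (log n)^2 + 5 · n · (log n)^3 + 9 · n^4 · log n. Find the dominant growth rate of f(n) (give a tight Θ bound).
f(n) ∈ Θ(n^4 · log n)

Compare the terms by growth order. For large n, n^a · (log n)^b dominates n^a' · (log n)^b' iff a > a', or (a = a' and b > b'). Ranking the 6 terms shows the dominant one is 9 · n^4 · log n. Hence f(n) ∈ Θ(n^4 · log n).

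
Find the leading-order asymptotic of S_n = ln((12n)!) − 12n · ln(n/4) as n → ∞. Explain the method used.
S_n ~ 12n · (ln 48 − 1) + O(ln n)

Stirling: ln((12n)!) = 12n ln(12n) − 12n + O(ln n).
  S_n = 12n ln(12n) − 12n − 12n ln(n/4) + O(ln n)
      = 12n ln(12n) − 12n ln n + 12n ln 4 − 12n + O(ln n)
      = 12n ln 12 + 12n ln 4 − 12n + O(ln n)
      = 12n (ln 48 − 1) + O(ln n).
Numerically ln(48) − 1 ≈ 2.8712.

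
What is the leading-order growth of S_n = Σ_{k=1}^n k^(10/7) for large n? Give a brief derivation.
S_n ~ (7/17) · n^(17/7)

Integral comparison: Σ_{k=1}^n k^(10/7) = ∫_0^n x^(10/7) dx + O(n^(10/7)). The integral is n^(1 + 10/7) / (1 + 10/7) = n^((10+7)/7) / ((10+7)/7) = (7/17) · n^(17/7).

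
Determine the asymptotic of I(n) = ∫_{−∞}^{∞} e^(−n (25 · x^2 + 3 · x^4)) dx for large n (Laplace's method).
I(n) ~ sqrt(π/(25n))

φ(x) = 25 · x^2 + 3 · x^4 has its unique global minimum at x* = 0 (since φ'(x) = 50x + 12x^3 = 0 only at x = 0 for real x with both coefficients positive, and φ → ∞ as |x| → ∞). At x* = 0, φ(0) = 0 and φ''(0) = 50. Laplace's method then gives
  I(n) ~ sqrt(2π / (n · φ''(0))) · e^(−n φ(0)) = sqrt(2π / (50n)) = sqrt(π/(25n)).
The 3 · x^4 term contributes only at subleading order (an O(1/n) relative correction).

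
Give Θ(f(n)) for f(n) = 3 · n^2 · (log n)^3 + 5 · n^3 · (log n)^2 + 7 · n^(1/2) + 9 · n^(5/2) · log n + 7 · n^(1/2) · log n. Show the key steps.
f(n) ∈ Θ(n^3 · (log n)^2)

Compare the terms by growth order. For large n, n^a · (log n)^b dominates n^a' · (log n)^b' iff a > a', or (a = a' and b > b'). Ranking the 5 terms shows the dominant one is 5 · n^3 · (log n)^2. Hence f(n) ∈ Θ(n^3 · (log n)^2).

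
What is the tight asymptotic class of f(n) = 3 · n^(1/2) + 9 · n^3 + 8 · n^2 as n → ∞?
f(n) ∈ Θ(n^3)

Compare the terms by growth order. For large n, n^a · (log n)^b dominates n^a' · (log n)^b' iff a > a', or (a = a' and b > b'). Ranking the 3 terms shows the dominant one is 9 · n^3. Hence f(n) ∈ Θ(n^3).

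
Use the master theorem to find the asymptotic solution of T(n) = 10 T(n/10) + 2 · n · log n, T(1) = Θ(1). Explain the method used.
T(n) = Θ(n · (log n)^2)

Here log_10 10 = 1 and f(n) = 2 · n · log n = Θ(n^(log_10 10) · (log n)^1). This is the extended Case 2 of the master theorem (f matches the critical exponent up to log factors), giving T(n) = Θ(n^(log_10 10) · (log n)^(1+1)) = Θ(n · (log n)^2).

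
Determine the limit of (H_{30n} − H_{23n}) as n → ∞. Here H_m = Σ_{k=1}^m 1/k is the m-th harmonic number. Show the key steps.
lim = ln(30/23)

Euler-Maclaurin gives H_m = ln m + γ + 1/(2m) + O(1/m^2). The γ and O(1/m) terms cancel in the difference:
  H_{30n} − H_{23n} = ln(30n) − ln(23n) + O(1/n) = ln(30/23) + O(1/n).
Hence the limit is ln(30/23).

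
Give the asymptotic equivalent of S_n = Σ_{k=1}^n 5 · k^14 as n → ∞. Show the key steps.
S_n ~ n^15 / 3

By integral comparison (Euler-Maclaurin), Σ_{k=1}^n 5 · k^14 = 5 · ∫_0^n x^14 dx + O(n^14) = 5 · n^15/15 = n^15 / 3 + O(n^14). (Equivalently, Faulhaber's formula gives the same leading term.)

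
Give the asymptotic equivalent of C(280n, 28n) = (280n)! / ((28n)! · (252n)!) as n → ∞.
C(280n, 28n) ~ (10000000000/387420489)^(28n) · sqrt(5/(9π·28n))

Write N = 28n. Apply Stirling to each factorial:
  (10N)! ~ sqrt(2π·10N) · (10N/e)^(10N),
  N! ~ sqrt(2π N) · (N/e)^N,
  (9N)! ~ sqrt(2π·9N) · (9N/e)^(9N).
The exponential factors combine to (10N)^(10N) / (N^N · (9N)^(9N)) = 10^(10N)/9^(9N) = (10^10/9^9)^N = (10000000000/387420489)^N.
The square-root prefactors combine to sqrt(2π·10N) / (sqrt(2π N)·sqrt(2π·9N)) = sqrt(10 / (2π·9·N)) = sqrt(5/(9π·28n)).
Substituting N = 28n: C(280n, 28n) ~ (10000000000/387420489)^(28n) · sqrt(5/(9π·28n)).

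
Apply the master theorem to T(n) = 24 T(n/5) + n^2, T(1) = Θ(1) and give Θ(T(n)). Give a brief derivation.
T(n) = Θ(n^2)

log_5 24 ≈ 1.975. f(n) = n^2 dominates n^(log_5 24) since 2 > 1.975, and the regularity condition a·f(n/b) = 24·(n/5)^2 = (24/25)·n^2 ≤ c·f(n) holds with c = 24/25 ≈ 0.96 < 1. So this is Case 3: T(n) = Θ(f(n)) = Θ(n^2).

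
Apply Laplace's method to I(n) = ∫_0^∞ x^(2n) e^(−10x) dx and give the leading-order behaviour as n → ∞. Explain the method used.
I(n) ~ (sqrt(2π·2n) / 10) · (2n/(10e))^(2n)

Write the integrand as exp(2n ln x − 10x) and set f(x) = 2n ln x − 10x. Then f'(x) = 2n/x − 10 = 0 at x* = 2n/10, and f''(x*) = −2n/x*^2 = −10^2/(2n). Laplace's method (interior maximum) gives
  I(n) ~ e^(f(x*)) · sqrt(2π / |f''(x*)|)
        = exp(2n ln(2n/10) − 2n) · sqrt(2π · 2n / 10^2)
        = (2n/10)^(2n) e^(−2n) · sqrt(2π·2n) / 10
        = (sqrt(2π·2n) / 10) · (2n/(10e))^(2n).
This matches Γ(2n+1)/10^(2n+1) with Stirling applied to Γ.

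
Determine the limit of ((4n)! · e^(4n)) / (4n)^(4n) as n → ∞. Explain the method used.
lim = ∞

Stirling: (4n)! ~ sqrt(2π·4n) · (4n/e)^(4n). Hence
  (4n)! · e^(4n) / (4n)^(4n) ~ sqrt(2π·4n) = sqrt(2π·4) · sqrt(n) → ∞.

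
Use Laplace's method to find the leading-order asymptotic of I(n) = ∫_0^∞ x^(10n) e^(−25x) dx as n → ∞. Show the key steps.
I(n) ~ (sqrt(2π·10n) / 25) · (10n/(25e))^(10n)

Write the integrand as exp(10n ln x − 25x) and set f(x) = 10n ln x − 25x. Then f'(x) = 10n/x − 25 = 0 at x* = 10n/25, and f''(x*) = −10n/x*^2 = −25^2/(10n). Laplace's method (interior maximum) gives
  I(n) ~ e^(f(x*)) · sqrt(2π / |f''(x*)|)
        = exp(10n ln(10n/25) − 10n) · sqrt(2π · 10n / 25^2)
        = (10n/25)^(10n) e^(−10n) · sqrt(2π·10n) / 25
        = (sqrt(2π·10n) / 25) · (10n/(25e))^(10n).
This matches Γ(10n+1)/25^(10n+1) with Stirling applied to Γ.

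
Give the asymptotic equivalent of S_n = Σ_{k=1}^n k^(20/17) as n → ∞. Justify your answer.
S_n ~ (17/37) · n^(37/17)

Integral comparison: Σ_{k=1}^n k^(20/17) = ∫_0^n x^(20/17) dx + O(n^(20/17)). The integral is n^(1 + 20/17) / (1 + 20/17) = n^((20+17)/17) / ((20+17)/17) = (17/37) · n^(37/17).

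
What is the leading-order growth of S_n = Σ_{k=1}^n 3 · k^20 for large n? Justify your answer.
S_n ~ n^21 / 7

By integral comparison (Euler-Maclaurin), Σ_{k=1}^n 3 · k^20 = 3 · ∫_0^n x^20 dx + O(n^20) = 3 · n^21/21 = n^21 / 7 + O(n^20). (Equivalently, Faulhaber's formula gives the same leading term.)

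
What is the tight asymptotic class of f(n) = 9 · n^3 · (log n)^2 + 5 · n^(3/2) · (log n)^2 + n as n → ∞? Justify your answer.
f(n) ∈ Θ(n^3 · (log n)^2)

Compare the terms by growth order. For large n, n^a · (log n)^b dominates n^a' · (log n)^b' iff a > a', or (a = a' and b > b'). Ranking the 3 terms shows the dominant one is 9 · n^3 · (log n)^2. Hence f(n) ∈ Θ(n^3 · (log n)^2).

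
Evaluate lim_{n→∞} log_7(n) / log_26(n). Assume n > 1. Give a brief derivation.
lim = ln(26) / ln(7) = log_7(26)

Change of base: log_7(n) = ln n / ln 7 and log_26(n) = ln n / ln 26. The ratio is (ln n / ln 7) · (ln 26 / ln n) = ln 26 / ln 7, a constant independent of n. So the limit is ln 26 / ln 7 = log_7(26).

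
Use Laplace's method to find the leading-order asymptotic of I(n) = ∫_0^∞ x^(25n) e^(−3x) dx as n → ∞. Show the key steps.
I(n) ~ (sqrt(2π·25n) / 3) · (25n/(3e))^(25n)

Write the integrand as exp(25n ln x − 3x) and set f(x) = 25n ln x − 3x. Then f'(x) = 25n/x − 3 = 0 at x* = 25n/3, and f''(x*) = −25n/x*^2 = −3^2/(25n). Laplace's method (interior maximum) gives
  I(n) ~ e^(f(x*)) · sqrt(2π / |f''(x*)|)
        = exp(25n ln(25n/3) − 25n) · sqrt(2π · 25n / 3^2)
        = (25n/3)^(25n) e^(−25n) · sqrt(2π·25n) / 3
        = (sqrt(2π·25n) / 3) · (25n/(3e))^(25n).
This matches Γ(25n+1)/3^(25n+1) with Stirling applied to Γ.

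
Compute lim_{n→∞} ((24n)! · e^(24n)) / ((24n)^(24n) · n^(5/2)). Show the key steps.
lim = 0

Stirling: (24n)! ~ sqrt(2π·24n) · (24n/e)^(24n). Hence
  (24n)! · e^(24n) / (24n)^(24n) ~ sqrt(2π·24n).
Dividing by n^(5/2): sqrt(2π·24n) / n^(5/2) = sqrt(2π·24) · n^((1−5)/2), so the expression behaves like sqrt(2π·24) · n^((1−5)/2) → 0.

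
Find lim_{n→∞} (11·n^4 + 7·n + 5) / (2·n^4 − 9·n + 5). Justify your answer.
lim = 11/2

For large n the leading n^4 terms dominate both numerator and denominator. Dividing top and bottom by n^4, every other term tends to 0, leaving 11/2.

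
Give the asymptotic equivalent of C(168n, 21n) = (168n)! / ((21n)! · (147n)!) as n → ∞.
C(168n, 21n) ~ (16777216/823543)^(21n) · sqrt(4/(7π·21n))

Write N = 21n. Apply Stirling to each factorial:
  (8N)! ~ sqrt(2π·8N) · (8N/e)^(8N),
  N! ~ sqrt(2π N) · (N/e)^N,
  (7N)! ~ sqrt(2π·7N) · (7N/e)^(7N).
The exponential factors combine to (8N)^(8N) / (N^N · (7N)^(7N)) = 8^(8N)/7^(7N) = (8^8/7^7)^N = (16777216/823543)^N.
The square-root prefactors combine to sqrt(2π·8N) / (sqrt(2π N)·sqrt(2π·7N)) = sqrt(8 / (2π·7·N)) = sqrt(4/(7π·21n)).
Substituting N = 21n: C(168n, 21n) ~ (16777216/823543)^(21n) · sqrt(4/(7π·21n)).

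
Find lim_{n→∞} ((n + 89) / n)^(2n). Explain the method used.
lim = e^178

Rewrite as (1 + 89/n)^(2n). By the standard limit (1 + x/n)^n → e^x, we have (1 + 89/n)^n → e^89, and raising to the 2nd power gives e^178.
More precisely, ln[(1 + 89/n)^(2n)] = 2n · ln(1 + 89/n) = 2n · (89/n + O(1/n^2)) = 178 + O(1/n) → 178.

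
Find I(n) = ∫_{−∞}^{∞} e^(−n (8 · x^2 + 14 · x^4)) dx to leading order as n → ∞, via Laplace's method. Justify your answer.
I(n) ~ sqrt(π/(8n))

φ(x) = 8 · x^2 + 14 · x^4 has its unique global minimum at x* = 0 (since φ'(x) = 16x + 56x^3 = 0 only at x = 0 for real x with both coefficients positive, and φ → ∞ as |x| → ∞). At x* = 0, φ(0) = 0 and φ''(0) = 16. Laplace's method then gives
  I(n) ~ sqrt(2π / (n · φ''(0))) · e^(−n φ(0)) = sqrt(2π / (16n)) = sqrt(π/(8n)).
The 14 · x^4 term contributes only at subleading order (an O(1/n) relative correction).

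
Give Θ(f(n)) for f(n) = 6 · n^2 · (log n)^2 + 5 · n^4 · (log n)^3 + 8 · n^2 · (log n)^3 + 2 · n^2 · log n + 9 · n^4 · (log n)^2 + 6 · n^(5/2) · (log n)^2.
f(n) ∈ Θ(n^4 · (log n)^3)

Compare the terms by growth order. For large n, n^a · (log n)^b dominates n^a' · (log n)^b' iff a > a', or (a = a' and b > b'). Ranking the 6 terms shows the dominant one is 5 · n^4 · (log n)^3. Hence f(n) ∈ Θ(n^4 · (log n)^3).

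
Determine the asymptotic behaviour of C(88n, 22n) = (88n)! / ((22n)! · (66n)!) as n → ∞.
C(88n, 22n) ~ (256/27)^(22n) · sqrt(2/(3π·22n))

Write N = 22n. Apply Stirling to each factorial:
  (4N)! ~ sqrt(2π·4N) · (4N/e)^(4N),
  N! ~ sqrt(2π N) · (N/e)^N,
  (3N)! ~ sqrt(2π·3N) · (3N/e)^(3N).
The exponential factors combine to (4N)^(4N) / (N^N · (3N)^(3N)) = 4^(4N)/3^(3N) = (4^4/3^3)^N = (256/27)^N.
The square-root prefactors combine to sqrt(2π·4N) / (sqrt(2π N)·sqrt(2π·3N)) = sqrt(4 / (2π·3·N)) = sqrt(2/(3π·22n)).
Substituting N = 22n: C(88n, 22n) ~ (256/27)^(22n) · sqrt(2/(3π·22n)).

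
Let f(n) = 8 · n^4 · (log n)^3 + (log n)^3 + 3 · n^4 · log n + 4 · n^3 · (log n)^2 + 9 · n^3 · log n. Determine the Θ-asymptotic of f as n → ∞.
f(n) ∈ Θ(n^4 · (log n)^3)

Compare the terms by growth order. For large n, n^a · (log n)^b dominates n^a' · (log n)^b' iff a > a', or (a = a' and b > b'). Ranking the 5 terms shows the dominant one is 8 · n^4 · (log n)^3. Hence f(n) ∈ Θ(n^4 · (log n)^3).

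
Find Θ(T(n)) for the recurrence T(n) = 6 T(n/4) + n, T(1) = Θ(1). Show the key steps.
T(n) = Θ(n^(log_4 6))

Master theorem: compare f(n) = n to n^(log_4 6) where log_4 6 ≈ 1.292. Since 1 < log_4 6, we have f(n) = O(n^(log_4 6 − ε)) for some ε > 0 — Case 1. Hence T(n) = Θ(n^(log_4 6)).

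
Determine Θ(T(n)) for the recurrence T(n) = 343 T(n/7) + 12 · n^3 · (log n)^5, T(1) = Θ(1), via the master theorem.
T(n) = Θ(n^3 · (log n)^6)

Here log_7 343 = 3 and f(n) = 12 · n^3 · (log n)^5 = Θ(n^(log_7 343) · (log n)^5). This is the extended Case 2 of the master theorem (f matches the critical exponent up to log factors), giving T(n) = Θ(n^(log_7 343) · (log n)^(5+1)) = Θ(n^3 · (log n)^6).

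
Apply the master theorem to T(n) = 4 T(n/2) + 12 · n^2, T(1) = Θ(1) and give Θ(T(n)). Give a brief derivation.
T(n) = Θ(n^2 log n)

log_2 4 = 2, and f(n) = 12 · n^2 = Θ(n^(log_2 4)). This is Case 2 of the master theorem: T(n) = Θ(f(n) · log n) = Θ(n^2 log n).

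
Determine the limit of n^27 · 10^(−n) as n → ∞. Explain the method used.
lim = 0

Exponentials with base > 1 dominate every fixed polynomial: for any fixed c, n^c / 10^n → 0 as n → ∞ (e.g. by the ratio test, or by writing 10^n = e^(n ln 10) and noting e^(n ln 10) / n^c → ∞). Hence n^27 · 10^(−n) = n^27 / 10^n → 0.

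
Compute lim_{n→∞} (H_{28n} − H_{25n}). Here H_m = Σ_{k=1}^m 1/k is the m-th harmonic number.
lim = ln(28/25)

Euler-Maclaurin gives H_m = ln m + γ + 1/(2m) + O(1/m^2). The γ and O(1/m) terms cancel in the difference:
  H_{28n} − H_{25n} = ln(28n) − ln(25n) + O(1/n) = ln(28/25) + O(1/n).
Hence the limit is ln(28/25).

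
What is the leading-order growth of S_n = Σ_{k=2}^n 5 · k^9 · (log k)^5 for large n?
S_n ~ n^10 · (log n)^5 / 2

By integral comparison, S_n = ∫_1^n 5 · x^9 · (log x)^5 dx + O(n^9 · (log n)^5). For the integral, the leading term of ∫_1^n x^9 (log x)^5 dx is n^10/10 · (log n)^5 (by repeated integration by parts; each step lowers the log-exponent and produces a relatively O(1/log n) correction). Hence S_n ~ n^10 · (log n)^5 / 2.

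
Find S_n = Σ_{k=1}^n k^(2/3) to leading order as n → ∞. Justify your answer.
S_n ~ (3/5) · n^(5/3)

Integral comparison: Σ_{k=1}^n k^(2/3) = ∫_0^n x^(2/3) dx + O(n^(2/3)). The integral is n^(1 + 2/3) / (1 + 2/3) = n^((2+3)/3) / ((2+3)/3) = (3/5) · n^(5/3).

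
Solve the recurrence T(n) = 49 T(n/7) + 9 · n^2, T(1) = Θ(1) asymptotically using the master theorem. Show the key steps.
T(n) = Θ(n^2 log n)

log_7 49 = 2, and f(n) = 9 · n^2 = Θ(n^(log_7 49)). This is Case 2 of the master theorem: T(n) = Θ(f(n) · log n) = Θ(n^2 log n).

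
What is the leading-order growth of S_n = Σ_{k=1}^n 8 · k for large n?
S_n ~ 4 · n^2

By integral comparison (Euler-Maclaurin), Σ_{k=1}^n 8 · k = 8 · ∫_0^n x^1 dx + O(n) = 8 · n^2/2 = 4 · n^2 + O(n). (Equivalently, Faulhaber's formula gives the same leading term.)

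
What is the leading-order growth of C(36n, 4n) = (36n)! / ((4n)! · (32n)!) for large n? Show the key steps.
C(36n, 4n) ~ (387420489/16777216)^(4n) · sqrt(9/(16π·4n))

Write N = 4n. Apply Stirling to each factorial:
  (9N)! ~ sqrt(2π·9N) · (9N/e)^(9N),
  N! ~ sqrt(2π N) · (N/e)^N,
  (8N)! ~ sqrt(2π·8N) · (8N/e)^(8N).
The exponential factors combine to (9N)^(9N) / (N^N · (8N)^(8N)) = 9^(9N)/8^(8N) = (9^9/8^8)^N = (387420489/16777216)^N.
The square-root prefactors combine to sqrt(2π·9N) / (sqrt(2π N)·sqrt(2π·8N)) = sqrt(9 / (2π·8·N)) = sqrt(9/(16π·4n)).
Substituting N = 4n: C(36n, 4n) ~ (387420489/16777216)^(4n) · sqrt(9/(16π·4n)).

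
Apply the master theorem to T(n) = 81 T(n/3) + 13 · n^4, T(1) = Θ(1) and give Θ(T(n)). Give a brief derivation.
T(n) = Θ(n^4 log n)

log_3 81 = 4, and f(n) = 13 · n^4 = Θ(n^(log_3 81)). This is Case 2 of the master theorem: T(n) = Θ(f(n) · log n) = Θ(n^4 log n).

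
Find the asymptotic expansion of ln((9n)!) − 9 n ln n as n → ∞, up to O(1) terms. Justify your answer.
ln((9n)!) − 9 n ln n = 9(ln 9 − 1) n + (1/2) ln(2π·9n) + O(1/n)

Stirling: ln((9n)!) = 9n ln(9n) − 9n + (1/2) ln(2π·9n) + O(1/n).
Since 9n ln(9n) = 9n ln n + 9n ln 9, subtracting 9n ln n cancels the n ln n term exactly. What remains is 9(ln 9 − 1) n + (1/2) ln(2π·9n) + O(1/n).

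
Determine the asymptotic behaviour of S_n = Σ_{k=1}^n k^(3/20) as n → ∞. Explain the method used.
S_n ~ (20/23) · n^(23/20)

Integral comparison: Σ_{k=1}^n k^(3/20) = ∫_0^n x^(3/20) dx + O(n^(3/20)). The integral is n^(1 + 3/20) / (1 + 3/20) = n^((3+20)/20) / ((3+20)/20) = (20/23) · n^(23/20).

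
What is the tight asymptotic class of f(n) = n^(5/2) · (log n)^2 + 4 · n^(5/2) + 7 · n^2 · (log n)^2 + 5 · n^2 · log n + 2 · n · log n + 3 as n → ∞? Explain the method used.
f(n) ∈ Θ(n^(5/2) · (log n)^2)

Compare the terms by growth order. For large n, n^a · (log n)^b dominates n^a' · (log n)^b' iff a > a', or (a = a' and b > b'). Ranking the 6 terms shows the dominant one is n^(5/2) · (log n)^2. Hence f(n) ∈ Θ(n^(5/2) · (log n)^2).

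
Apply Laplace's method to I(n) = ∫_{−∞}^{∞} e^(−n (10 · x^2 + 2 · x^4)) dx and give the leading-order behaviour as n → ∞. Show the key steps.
I(n) ~ sqrt(π/(10n))

φ(x) = 10 · x^2 + 2 · x^4 has its unique global minimum at x* = 0 (since φ'(x) = 20x + 8x^3 = 0 only at x = 0 for real x with both coefficients positive, and φ → ∞ as |x| → ∞). At x* = 0, φ(0) = 0 and φ''(0) = 20. Laplace's method then gives
  I(n) ~ sqrt(2π / (n · φ''(0))) · e^(−n φ(0)) = sqrt(2π / (20n)) = sqrt(π/(10n)).
The 2 · x^4 term contributes only at subleading order (an O(1/n) relative correction).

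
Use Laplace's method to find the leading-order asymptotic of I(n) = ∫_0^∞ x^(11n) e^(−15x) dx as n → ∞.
I(n) ~ (sqrt(2π·11n) / 15) · (11n/(15e))^(11n)

Write the integrand as exp(11n ln x − 15x) and set f(x) = 11n ln x − 15x. Then f'(x) = 11n/x − 15 = 0 at x* = 11n/15, and f''(x*) = −11n/x*^2 = −15^2/(11n). Laplace's method (interior maximum) gives
  I(n) ~ e^(f(x*)) · sqrt(2π / |f''(x*)|)
        = exp(11n ln(11n/15) − 11n) · sqrt(2π · 11n / 15^2)
        = (11n/15)^(11n) e^(−11n) · sqrt(2π·11n) / 15
        = (sqrt(2π·11n) / 15) · (11n/(15e))^(11n).
This matches Γ(11n+1)/15^(11n+1) with Stirling applied to Γ.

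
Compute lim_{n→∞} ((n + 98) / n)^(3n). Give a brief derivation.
lim = e^294

Rewrite as (1 + 98/n)^(3n). By the standard limit (1 + x/n)^n → e^x, we have (1 + 98/n)^n → e^98, and raising to the 3rd power gives e^294.
More precisely, ln[(1 + 98/n)^(3n)] = 3n · ln(1 + 98/n) = 3n · (98/n + O(1/n^2)) = 294 + O(1/n) → 294.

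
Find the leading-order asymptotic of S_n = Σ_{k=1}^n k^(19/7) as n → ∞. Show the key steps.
S_n ~ (7/26) · n^(26/7)

Integral comparison: Σ_{k=1}^n k^(19/7) = ∫_0^n x^(19/7) dx + O(n^(19/7)). The integral is n^(1 + 19/7) / (1 + 19/7) = n^((19+7)/7) / ((19+7)/7) = (7/26) · n^(26/7).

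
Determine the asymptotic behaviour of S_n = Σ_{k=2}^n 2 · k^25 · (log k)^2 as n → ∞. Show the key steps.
S_n ~ n^26 · (log n)^2 / 13

By integral comparison, S_n = ∫_1^n 2 · x^25 · (log x)^2 dx + O(n^25 · (log n)^2). For the integral, the leading term of ∫_1^n x^25 (log x)^2 dx is n^26/26 · (log n)^2 (by repeated integration by parts; each step lowers the log-exponent and produces a relatively O(1/log n) correction). Hence S_n ~ n^26 · (log n)^2 / 13.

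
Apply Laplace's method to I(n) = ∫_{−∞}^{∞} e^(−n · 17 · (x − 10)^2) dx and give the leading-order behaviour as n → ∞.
I(n) = sqrt(π/(17n))

Here φ(x) = 17 · (x − 10)^2 has its unique minimum at x* = 10 with φ(x*) = 0 and φ''(x*) = 34. Laplace's method gives
  I(n) ~ e^(−n φ(x*)) · sqrt(2π / (n · φ''(x*))) = sqrt(2π / (34n)) = sqrt(π/(17n)).
This is exact: substituting u = (x − 10)·sqrt(17n) gives I(n) = (1/sqrt(17n)) ∫_{−∞}^{∞} e^(−u^2) du = sqrt(π/(17n)).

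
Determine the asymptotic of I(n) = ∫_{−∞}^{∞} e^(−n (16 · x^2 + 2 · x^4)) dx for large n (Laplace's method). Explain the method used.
I(n) ~ sqrt(π/(16n))

φ(x) = 16 · x^2 + 2 · x^4 has its unique global minimum at x* = 0 (since φ'(x) = 32x + 8x^3 = 0 only at x = 0 for real x with both coefficients positive, and φ → ∞ as |x| → ∞). At x* = 0, φ(0) = 0 and φ''(0) = 32. Laplace's method then gives
  I(n) ~ sqrt(2π / (n · φ''(0))) · e^(−n φ(0)) = sqrt(2π / (32n)) = sqrt(π/(16n)).
The 2 · x^4 term contributes only at subleading order (an O(1/n) relative correction).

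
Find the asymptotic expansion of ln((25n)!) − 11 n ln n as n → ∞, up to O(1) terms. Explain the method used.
ln((25n)!) − 11 n ln n = 14 n ln n + 25(ln 25 − 1) n + (1/2) ln(2π·25n) + O(1/n)

Stirling: ln((25n)!) = 25n ln(25n) − 25n + (1/2) ln(2π·25n) + O(1/n).
Expand 25n ln(25n) = 25n (ln n + ln 25) = 25n ln n + 25n ln 25.
Subtract 11n ln n: leading term is (25 − 11) n ln n = 14 n ln n. The next term is 25n ln 25 − 25n = 25(ln 25 − 1) n. Then the (1/2) ln(2π·25n) correction.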